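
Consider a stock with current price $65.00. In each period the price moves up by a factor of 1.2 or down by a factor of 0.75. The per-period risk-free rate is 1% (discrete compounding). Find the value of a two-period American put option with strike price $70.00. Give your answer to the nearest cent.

Risk-neutral probability p = (1 + 0.01 − 0.75)/(1.2 − 0.75) = 0.2600/0.4500 = 0.5778
Terminal stock prices: S_uu = 93.6, S_ud = 58.5, S_dd = 36.56
Terminal payoffs (K − S): max(-23.6, 0) = 0, max(11.5, 0) = 11.5, max(33.44, 0) = 33.44
Node u (S = 78): continuation = 1/1.01·[0.5778·0.0000 + 0.4222·11.5000] = 4.8075; exercise value = 0.0000 ≤ continuation, so V_u = 4.8075
Node d (S = 48.75): continuation = 1/1.01·[0.5778·11.5000 + 0.4222·33.4375] = 20.5569; exercise value = 21.2500 > continuation, so V_d = 21.2500 (exercise)
Node 0 (S = 65): continuation = 1/1.01·[0.5778·4.8075 + 0.4222·21.2500] = 11.6335; exercise value = 5.0000 ≤ continuation, so V_0 = 11.6335

$11.63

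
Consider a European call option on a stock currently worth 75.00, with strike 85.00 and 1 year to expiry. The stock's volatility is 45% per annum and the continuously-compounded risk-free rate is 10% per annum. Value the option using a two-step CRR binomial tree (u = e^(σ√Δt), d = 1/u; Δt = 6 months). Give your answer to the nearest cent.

CRR parameters: u = e^(σ√Δt) = e^(0.45·√0.5) = 1.3746, d = 1/u = 0.7275
Per-period rate: rΔt = 0.1·0.5 = 0.05, so R = e^0.05 = 1.0513
Risk-neutral probability p = (e^0.05 − 0.7275)/(1.3746 − 0.7275) = 0.3238/0.6472 = 0.5003
Terminal stock prices: S_uu = 141.7, S_ud = 75, S_dd = 39.69
Terminal payoffs (S − K): max(56.72, 0) = 56.72, max(-10, 0) = 0, max(-45.31, 0) = 0
Node u (S = 103.1): V_u = e^(−0.05)·[0.5003·56.7244 + 0.4997·0.0000] = 26.9971
Node d (S = 54.56): V_d = e^(−0.05)·[0.5003·0.0000 + 0.4997·0.0000] = 0.0000
Node 0 (S = 75): V_0 = e^(−0.05)·[0.5003·26.9971 + 0.4997·0.0000] = 12.8488

12.85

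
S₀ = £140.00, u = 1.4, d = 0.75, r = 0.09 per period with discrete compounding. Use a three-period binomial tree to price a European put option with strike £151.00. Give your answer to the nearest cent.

£18.93

Risk-neutral probability p = (1 + 0.09 − 0.75)/(1.4 − 0.75) = 0.3400/0.6500 = 0.5231
Terminal stock prices: S_uuu = 384.2, S_uud = 205.8, S_udd = 110.2, S_ddd = 59.06
Terminal payoffs (K − S): max(-233.2, 0) = 0, max(-54.8, 0) = 0, max(40.75, 0) = 40.75, max(91.94, 0) = 91.94
Node uu (S = 274.4): V_uu = 1/1.09·[0.5231·0.0000 + 0.4769·0.0000] = 0.0000
Node ud (S = 147): V_ud = 1/1.09·[0.5231·0.0000 + 0.4769·40.7500] = 17.8299
Node dd (S = 78.75): V_dd = 1/1.09·[0.5231·40.7500 + 0.4769·91.9375] = 59.7821
Node u (S = 196): V_u = 1/1.09·[0.5231·0.0000 + 0.4769·17.8299] = 7.8014
Node d (S = 105): V_d = 1/1.09·[0.5231·17.8299 + 0.4769·59.7821] = 34.7137
Node 0 (S = 140): V_0 = 1/1.09·[0.5231·7.8014 + 0.4769·34.7137] = 18.9325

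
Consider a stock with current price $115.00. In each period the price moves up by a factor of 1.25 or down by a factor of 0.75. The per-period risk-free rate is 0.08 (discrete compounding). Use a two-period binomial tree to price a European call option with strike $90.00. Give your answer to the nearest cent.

Risk-neutral probability p = (1 + 0.08 − 0.75)/(1.25 − 0.75) = 0.3300/0.5000 = 0.6600
Terminal stock prices: S_uu = 179.7, S_ud = 107.8, S_dd = 64.69
Terminal payoffs (S − K): max(89.69, 0) = 89.69, max(17.81, 0) = 17.81, max(-25.31, 0) = 0
Node u (S = 143.8): V_u = 1/1.08·[0.6600·89.6875 + 0.3400·17.8125] = 60.4167
Node d (S = 86.25): V_d = 1/1.08·[0.6600·17.8125 + 0.3400·0.0000] = 10.8854
Node 0 (S = 115): V_0 = 1/1.08·[0.6600·60.4167 + 0.3400·10.8854] = 40.3482

$40.35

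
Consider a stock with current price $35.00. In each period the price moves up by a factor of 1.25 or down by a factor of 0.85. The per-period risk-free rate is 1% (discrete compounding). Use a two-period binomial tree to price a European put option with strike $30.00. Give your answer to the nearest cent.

Risk-neutral probability p = (1 + 0.01 − 0.85)/(1.25 − 0.85) = 0.1600/0.4000 = 0.4000
Terminal stock prices: S_uu = 54.69, S_ud = 37.19, S_dd = 25.29
Terminal payoffs (K − S): max(-24.69, 0) = 0, max(-7.188, 0) = 0, max(4.713, 0) = 4.713
Node u (S = 43.75): V_u = 1/1.01·[0.4000·0.0000 + 0.6000·0.0000] = 0.0000
Node d (S = 29.75): V_d = 1/1.01·[0.4000·0.0000 + 0.6000·4.7125] = 2.7995
Node 0 (S = 35): V_0 = 1/1.01·[0.4000·0.0000 + 0.6000·2.7995] = 1.6631

$1.66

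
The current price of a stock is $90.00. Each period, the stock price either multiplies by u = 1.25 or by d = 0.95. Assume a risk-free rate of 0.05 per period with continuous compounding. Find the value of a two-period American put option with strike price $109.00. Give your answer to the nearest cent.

$19.00

Risk-neutral probability p = (e^0.05 − 0.95)/(1.25 − 0.95) = 0.1013/0.3000 = 0.3376
Terminal stock prices: S_uu = 140.6, S_ud = 106.9, S_dd = 81.22
Terminal payoffs (K − S): max(-31.62, 0) = 0, max(2.125, 0) = 2.125, max(27.78, 0) = 27.78
Node u (S = 112.5): continuation = e^(−0.05)·[0.3376·0.0000 + 0.6624·2.1250] = 1.3390; exercise value = 0.0000 ≤ continuation, so V_u = 1.3390
Node d (S = 85.5): continuation = e^(−0.05)·[0.3376·2.1250 + 0.6624·27.7750] = 18.1840; exercise value = 23.5000 > continuation, so V_d = 23.5000 (exercise)
Node 0 (S = 90): continuation = e^(−0.05)·[0.3376·1.3390 + 0.6624·23.5000] = 15.2378; exercise value = 19.0000 > continuation, so V_0 = 19.0000 (exercise)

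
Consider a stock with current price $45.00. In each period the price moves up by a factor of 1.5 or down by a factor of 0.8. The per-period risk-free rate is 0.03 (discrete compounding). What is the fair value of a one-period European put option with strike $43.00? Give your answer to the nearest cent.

Risk-neutral probability p = (1 + 0.03 − 0.8)/(1.5 − 0.8) = 0.2300/0.7000 = 0.3286
Terminal stock prices: S_u = 67.5, S_d = 36
Terminal payoffs (K − S): max(-24.5, 0) = 0, max(7, 0) = 7
Node 0 (S = 45): V_0 = 1/1.03·[0.3286·0.0000 + 0.6714·7.0000] = 4.5631

$4.56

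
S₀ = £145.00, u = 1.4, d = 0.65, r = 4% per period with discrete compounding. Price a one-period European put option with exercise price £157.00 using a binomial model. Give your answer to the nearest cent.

£28.96

Risk-neutral probability p = (1 + 0.04 − 0.65)/(1.4 − 0.65) = 0.3900/0.7500 = 0.5200
Terminal stock prices: S_u = 203, S_d = 94.25
Terminal payoffs (K − S): max(-46, 0) = 0, max(62.75, 0) = 62.75
Node 0 (S = 145): V_0 = 1/1.04·[0.5200·0.0000 + 0.4800·62.7500] = 28.9615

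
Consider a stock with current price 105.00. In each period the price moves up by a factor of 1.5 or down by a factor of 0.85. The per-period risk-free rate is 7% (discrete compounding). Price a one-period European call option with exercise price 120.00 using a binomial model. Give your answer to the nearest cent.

11.86

Risk-neutral probability p = (1 + 0.07 − 0.85)/(1.5 − 0.85) = 0.2200/0.6500 = 0.3385
Terminal stock prices: S_u = 157.5, S_d = 89.25
Terminal payoffs (S − K): max(37.5, 0) = 37.5, max(-30.75, 0) = 0
Node 0 (S = 105): V_0 = 1/1.07·[0.3385·37.5000 + 0.6615·0.0000] = 11.8620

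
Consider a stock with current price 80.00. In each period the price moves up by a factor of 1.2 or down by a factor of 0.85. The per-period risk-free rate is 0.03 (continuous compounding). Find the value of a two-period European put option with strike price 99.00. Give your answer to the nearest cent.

Risk-neutral probability p = (e^0.03 − 0.85)/(1.2 − 0.85) = 0.1805/0.3500 = 0.5156
Terminal stock prices: S_uu = 115.2, S_ud = 81.6, S_dd = 57.8
Terminal payoffs (K − S): max(-16.2, 0) = 0, max(17.4, 0) = 17.4, max(41.2, 0) = 41.2
Node u (S = 96): V_u = e^(−0.03)·[0.5156·0.0000 + 0.4844·17.4000] = 8.1797
Node d (S = 68): V_d = e^(−0.03)·[0.5156·17.4000 + 0.4844·41.2000] = 28.0741
Node 0 (S = 80): V_0 = e^(−0.03)·[0.5156·8.1797 + 0.4844·28.0741] = 17.2903

17.29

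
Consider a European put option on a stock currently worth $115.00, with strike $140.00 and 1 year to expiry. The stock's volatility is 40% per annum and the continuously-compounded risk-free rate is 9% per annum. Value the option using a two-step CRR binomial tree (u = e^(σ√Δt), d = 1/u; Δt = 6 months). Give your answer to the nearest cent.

$27.80

CRR parameters: u = e^(σ√Δt) = e^(0.4·√0.5) = 1.3269, d = 1/u = 0.7536
Per-period rate: rΔt = 0.09·0.5 = 0.045, so R = e^0.045 = 1.0460
Risk-neutral probability p = (e^0.045 − 0.7536)/(1.3269 − 0.7536) = 0.2924/0.5733 = 0.5100
Terminal stock prices: S_uu = 202.5, S_ud = 115, S_dd = 65.32
Terminal payoffs (K − S): max(-62.48, 0) = 0, max(25, 0) = 25, max(74.68, 0) = 74.68
Node u (S = 152.6): V_u = e^(−0.045)·[0.5100·0.0000 + 0.4900·25.0000] = 11.7098
Node d (S = 86.67): V_d = e^(−0.045)·[0.5100·25.0000 + 0.4900·74.6834] = 47.1712
Node 0 (S = 115): V_0 = e^(−0.045)·[0.5100·11.7098 + 0.4900·47.1712] = 27.8044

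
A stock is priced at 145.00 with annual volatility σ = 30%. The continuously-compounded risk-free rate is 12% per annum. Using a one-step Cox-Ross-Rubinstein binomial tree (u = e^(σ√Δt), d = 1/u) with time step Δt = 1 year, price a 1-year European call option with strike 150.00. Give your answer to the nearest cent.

25.75

CRR parameters: u = e^(σ√Δt) = e^(0.3·√1) = 1.3499, d = 1/u = 0.7408
Per-period rate: rΔt = 0.12·1 = 0.12, so R = e^0.12 = 1.1275
Risk-neutral probability p = (e^0.12 − 0.7408)/(1.3499 − 0.7408) = 0.3867/0.6090 = 0.6349
Terminal stock prices: S_u = 195.7, S_d = 107.4
Terminal payoffs (S − K): max(45.73, 0) = 45.73, max(-42.58, 0) = 0
Node 0 (S = 145): V_0 = e^(−0.12)·[0.6349·45.7295 + 0.3651·0.0000] = 25.7505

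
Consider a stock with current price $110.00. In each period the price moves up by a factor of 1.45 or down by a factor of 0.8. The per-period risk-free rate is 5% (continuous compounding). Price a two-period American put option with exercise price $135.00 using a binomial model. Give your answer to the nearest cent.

$29.01

Risk-neutral probability p = (e^0.05 − 0.8)/(1.45 − 0.8) = 0.2513/0.6500 = 0.3866
Terminal stock prices: S_uu = 231.3, S_ud = 127.6, S_dd = 70.4
Terminal payoffs (K − S): max(-96.28, 0) = 0, max(7.4, 0) = 7.4, max(64.6, 0) = 64.6
Node u (S = 159.5): continuation = e^(−0.05)·[0.3866·0.0000 + 0.6134·7.4000] = 4.3180; exercise value = 0.0000 ≤ continuation, so V_u = 4.3180
Node d (S = 88): continuation = e^(−0.05)·[0.3866·7.4000 + 0.6134·64.6000] = 40.4160; exercise value = 47.0000 > continuation, so V_d = 47.0000 (exercise)
Node 0 (S = 110): continuation = e^(−0.05)·[0.3866·4.3180 + 0.6134·47.0000] = 29.0129; exercise value = 25.0000 ≤ continuation, so V_0 = 29.0129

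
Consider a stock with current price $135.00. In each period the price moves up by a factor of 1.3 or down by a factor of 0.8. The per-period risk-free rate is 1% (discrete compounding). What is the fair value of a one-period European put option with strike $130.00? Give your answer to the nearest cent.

Risk-neutral probability p = (1 + 0.01 − 0.8)/(1.3 − 0.8) = 0.2100/0.5000 = 0.4200
Terminal stock prices: S_u = 175.5, S_d = 108
Terminal payoffs (K − S): max(-45.5, 0) = 0, max(22, 0) = 22
Node 0 (S = 135): V_0 = 1/1.01·[0.4200·0.0000 + 0.5800·22.0000] = 12.6337

$12.63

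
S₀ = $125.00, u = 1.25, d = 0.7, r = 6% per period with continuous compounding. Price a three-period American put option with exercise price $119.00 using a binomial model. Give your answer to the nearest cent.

$12.88

Risk-neutral probability p = (e^0.06 − 0.7)/(1.25 − 0.7) = 0.3618/0.5500 = 0.6579
Terminal stock prices: S_uuu = 244.1, S_uud = 136.7, S_udd = 76.56, S_ddd = 42.87
Terminal payoffs (K − S): max(-125.1, 0) = 0, max(-17.72, 0) = 0, max(42.44, 0) = 42.44, max(76.12, 0) = 76.12
Node uu (S = 195.3): continuation = e^(−0.06)·[0.6579·0.0000 + 0.3421·0.0000] = 0.0000; exercise value = 0.0000 ≤ continuation, so V_uu = 0.0000
Node ud (S = 109.4): continuation = e^(−0.06)·[0.6579·0.0000 + 0.3421·42.4375] = 13.6730; exercise value = 9.6250 ≤ continuation, so V_ud = 13.6730
Node dd (S = 61.25): continuation = e^(−0.06)·[0.6579·42.4375 + 0.3421·76.1250] = 50.8200; exercise value = 57.7500 > continuation, so V_dd = 57.7500 (exercise)
Node u (S = 156.2): continuation = e^(−0.06)·[0.6579·0.0000 + 0.3421·13.6730] = 4.4053; exercise value = 0.0000 ≤ continuation, so V_u = 4.4053
Node d (S = 87.5): continuation = e^(−0.06)·[0.6579·13.6730 + 0.3421·57.7500] = 27.0780; exercise value = 31.5000 > continuation, so V_d = 31.5000 (exercise)
Node 0 (S = 125): continuation = e^(−0.06)·[0.6579·4.4053 + 0.3421·31.5000] = 12.8785; exercise value = 0.0000 ≤ continuation, so V_0 = 12.8785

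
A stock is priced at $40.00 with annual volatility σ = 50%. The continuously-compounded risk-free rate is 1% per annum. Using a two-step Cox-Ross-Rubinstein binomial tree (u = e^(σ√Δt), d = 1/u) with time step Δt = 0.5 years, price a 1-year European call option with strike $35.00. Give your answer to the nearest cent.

$10.45

CRR parameters: u = e^(σ√Δt) = e^(0.5·√0.5) = 1.4241, d = 1/u = 0.7022
Per-period rate: rΔt = 0.01·0.5 = 0.005, so R = e^0.005 = 1.0050
Risk-neutral probability p = (e^0.005 − 0.7022)/(1.4241 − 0.7022) = 0.3028/0.7219 = 0.4195
Terminal stock prices: S_uu = 81.12, S_ud = 40, S_dd = 19.72
Terminal payoffs (S − K): max(46.12, 0) = 46.12, max(5, 0) = 5, max(-15.28, 0) = 0
Node u (S = 56.96): V_u = e^(−0.005)·[0.4195·46.1246 + 0.5805·5.0000] = 22.1393
Node d (S = 28.09): V_d = e^(−0.005)·[0.4195·5.0000 + 0.5805·0.0000] = 2.0869
Node 0 (S = 40): V_0 = e^(−0.005)·[0.4195·22.1393 + 0.5805·2.0869] = 10.4458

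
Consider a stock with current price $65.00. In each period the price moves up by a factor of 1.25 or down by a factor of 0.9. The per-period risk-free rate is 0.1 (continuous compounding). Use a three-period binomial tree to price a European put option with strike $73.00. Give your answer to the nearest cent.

Risk-neutral probability p = (e^0.1 − 0.9)/(1.25 − 0.9) = 0.2052/0.3500 = 0.5862
Terminal stock prices: S_uuu = 127, S_uud = 91.41, S_udd = 65.81, S_ddd = 47.39
Terminal payoffs (K − S): max(-53.95, 0) = 0, max(-18.41, 0) = 0, max(7.188, 0) = 7.188, max(25.61, 0) = 25.61
Node uu (S = 101.6): V_uu = e^(−0.1)·[0.5862·0.0000 + 0.4138·0.0000] = 0.0000
Node ud (S = 73.12): V_ud = e^(−0.1)·[0.5862·0.0000 + 0.4138·7.1875] = 2.6911
Node dd (S = 52.65): V_dd = e^(−0.1)·[0.5862·7.1875 + 0.4138·25.6150] = 13.4031
Node u (S = 81.25): V_u = e^(−0.1)·[0.5862·0.0000 + 0.4138·2.6911] = 1.0076
Node d (S = 58.5): V_d = e^(−0.1)·[0.5862·2.6911 + 0.4138·13.4031] = 6.4458
Node 0 (S = 65): V_0 = e^(−0.1)·[0.5862·1.0076 + 0.4138·6.4458] = 2.9479

$2.95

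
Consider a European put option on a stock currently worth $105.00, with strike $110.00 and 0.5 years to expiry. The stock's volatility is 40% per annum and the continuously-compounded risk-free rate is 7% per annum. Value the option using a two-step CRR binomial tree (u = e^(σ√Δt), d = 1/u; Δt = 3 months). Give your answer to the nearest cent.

CRR parameters: u = e^(σ√Δt) = e^(0.4·√0.25) = 1.2214, d = 1/u = 0.8187
Per-period rate: rΔt = 0.07·0.25 = 0.0175, so R = e^0.0175 = 1.0177
Risk-neutral probability p = (e^0.0175 − 0.8187)/(1.2214 − 0.8187) = 0.1989/0.4027 = 0.4940
Terminal stock prices: S_uu = 156.6, S_ud = 105, S_dd = 70.38
Terminal payoffs (K − S): max(-46.64, 0) = 0, max(5, 0) = 5, max(39.62, 0) = 39.62
Node u (S = 128.2): V_u = e^(−0.0175)·[0.4940·0.0000 + 0.5060·5.0000] = 2.4861
Node d (S = 85.97): V_d = e^(−0.0175)·[0.4940·5.0000 + 0.5060·39.6164] = 22.1250
Node 0 (S = 105): V_0 = e^(−0.0175)·[0.4940·2.4861 + 0.5060·22.1250] = 12.2077

$12.21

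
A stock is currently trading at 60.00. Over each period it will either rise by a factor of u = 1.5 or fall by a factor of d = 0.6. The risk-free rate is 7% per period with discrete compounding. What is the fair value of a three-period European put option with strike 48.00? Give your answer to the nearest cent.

Risk-neutral probability p = (1 + 0.07 − 0.6)/(1.5 − 0.6) = 0.4700/0.9000 = 0.5222
Terminal stock prices: S_uuu = 202.5, S_uud = 81, S_udd = 32.4, S_ddd = 12.96
Terminal payoffs (K − S): max(-154.5, 0) = 0, max(-33, 0) = 0, max(15.6, 0) = 15.6, max(35.04, 0) = 35.04
Node uu (S = 135): V_uu = 1/1.07·[0.5222·0.0000 + 0.4778·0.0000] = 0.0000
Node ud (S = 54): V_ud = 1/1.07·[0.5222·0.0000 + 0.4778·15.6000] = 6.9657
Node dd (S = 21.6): V_dd = 1/1.07·[0.5222·15.6000 + 0.4778·35.0400] = 23.2598
Node u (S = 90): V_u = 1/1.07·[0.5222·0.0000 + 0.4778·6.9657] = 3.1103
Node d (S = 36): V_d = 1/1.07·[0.5222·6.9657 + 0.4778·23.2598] = 13.7857
Node 0 (S = 60): V_0 = 1/1.07·[0.5222·3.1103 + 0.4778·13.7857] = 7.6736

7.67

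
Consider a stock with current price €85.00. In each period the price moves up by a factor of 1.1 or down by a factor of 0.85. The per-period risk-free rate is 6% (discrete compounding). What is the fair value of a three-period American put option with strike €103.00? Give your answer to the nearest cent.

Risk-neutral probability p = (1 + 0.06 − 0.85)/(1.1 − 0.85) = 0.2100/0.2500 = 0.8400
Terminal stock prices: S_uuu = 113.1, S_uud = 87.42, S_udd = 67.55, S_ddd = 52.2
Terminal payoffs (K − S): max(-10.14, 0) = 0, max(15.58, 0) = 15.58, max(35.45, 0) = 35.45, max(50.8, 0) = 50.8
Node uu (S = 102.9): continuation = 1/1.06·[0.8400·0.0000 + 0.1600·15.5775] = 2.3513; exercise value = 0.1500 ≤ continuation, so V_uu = 2.3513
Node ud (S = 79.48): continuation = 1/1.06·[0.8400·15.5775 + 0.1600·35.4462] = 17.6948; exercise value = 23.5250 > continuation, so V_ud = 23.5250 (exercise)
Node dd (S = 61.41): continuation = 1/1.06·[0.8400·35.4462 + 0.1600·50.7994] = 35.7573; exercise value = 41.5875 > continuation, so V_dd = 41.5875 (exercise)
Node u (S = 93.5): continuation = 1/1.06·[0.8400·2.3513 + 0.1600·23.5250] = 5.4143; exercise value = 9.5000 > continuation, so V_u = 9.5000 (exercise)
Node d (S = 72.25): continuation = 1/1.06·[0.8400·23.5250 + 0.1600·41.5875] = 24.9198; exercise value = 30.7500 > continuation, so V_d = 30.7500 (exercise)
Node 0 (S = 85): continuation = 1/1.06·[0.8400·9.5000 + 0.1600·30.7500] = 12.1698; exercise value = 18.0000 > continuation, so V_0 = 18.0000 (exercise)

€18.00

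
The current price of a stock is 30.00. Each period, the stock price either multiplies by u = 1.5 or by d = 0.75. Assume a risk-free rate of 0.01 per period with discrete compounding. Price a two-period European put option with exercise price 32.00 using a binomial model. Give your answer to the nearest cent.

Risk-neutral probability p = (1 + 0.01 − 0.75)/(1.5 − 0.75) = 0.2600/0.7500 = 0.3467
Terminal stock prices: S_uu = 67.5, S_ud = 33.75, S_dd = 16.88
Terminal payoffs (K − S): max(-35.5, 0) = 0, max(-1.75, 0) = 0, max(15.12, 0) = 15.12
Node u (S = 45): V_u = 1/1.01·[0.3467·0.0000 + 0.6533·0.0000] = 0.0000
Node d (S = 22.5): V_d = 1/1.01·[0.3467·0.0000 + 0.6533·15.1250] = 9.7838
Node 0 (S = 30): V_0 = 1/1.01·[0.3467·0.0000 + 0.6533·9.7838] = 6.3288

6.33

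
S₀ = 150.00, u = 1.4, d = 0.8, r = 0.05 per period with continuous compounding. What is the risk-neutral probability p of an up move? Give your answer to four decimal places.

p = 0.4188

Risk-neutral probability p = (e^0.05 − 0.8)/(1.4 − 0.8) = 0.2513/0.6000 = 0.4188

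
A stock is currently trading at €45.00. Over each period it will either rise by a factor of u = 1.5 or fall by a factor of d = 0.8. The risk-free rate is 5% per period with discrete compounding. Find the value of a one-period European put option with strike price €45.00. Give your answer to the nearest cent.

Risk-neutral probability p = (1 + 0.05 − 0.8)/(1.5 − 0.8) = 0.2500/0.7000 = 0.3571
Terminal stock prices: S_u = 67.5, S_d = 36
Terminal payoffs (K − S): max(-22.5, 0) = 0, max(9, 0) = 9
Node 0 (S = 45): V_0 = 1/1.05·[0.3571·0.0000 + 0.6429·9.0000] = 5.5102

€5.51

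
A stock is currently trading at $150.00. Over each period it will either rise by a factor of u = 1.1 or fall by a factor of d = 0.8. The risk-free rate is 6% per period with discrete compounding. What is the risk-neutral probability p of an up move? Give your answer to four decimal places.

Risk-neutral probability p = (1 + 0.06 − 0.8)/(1.1 − 0.8) = 0.2600/0.3000 = 0.8667

p = 0.8667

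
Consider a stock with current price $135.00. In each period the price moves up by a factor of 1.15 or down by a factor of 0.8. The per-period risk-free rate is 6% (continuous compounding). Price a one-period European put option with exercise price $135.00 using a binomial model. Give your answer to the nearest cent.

Risk-neutral probability p = (e^0.06 − 0.8)/(1.15 − 0.8) = 0.2618/0.3500 = 0.7481
Terminal stock prices: S_u = 155.2, S_d = 108
Terminal payoffs (K − S): max(-20.25, 0) = 0, max(27, 0) = 27
Node 0 (S = 135): V_0 = e^(−0.06)·[0.7481·0.0000 + 0.2519·27.0000] = 6.4051

$6.41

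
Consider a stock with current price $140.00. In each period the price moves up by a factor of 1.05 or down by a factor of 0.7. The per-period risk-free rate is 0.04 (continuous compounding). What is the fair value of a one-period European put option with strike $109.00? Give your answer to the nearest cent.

$0.28

Risk-neutral probability p = (e^0.04 − 0.7)/(1.05 − 0.7) = 0.3408/0.3500 = 0.9737
Terminal stock prices: S_u = 147, S_d = 98
Terminal payoffs (K − S): max(-38, 0) = 0, max(11, 0) = 11
Node 0 (S = 140): V_0 = e^(−0.04)·[0.9737·0.0000 + 0.0263·11.0000] = 0.2775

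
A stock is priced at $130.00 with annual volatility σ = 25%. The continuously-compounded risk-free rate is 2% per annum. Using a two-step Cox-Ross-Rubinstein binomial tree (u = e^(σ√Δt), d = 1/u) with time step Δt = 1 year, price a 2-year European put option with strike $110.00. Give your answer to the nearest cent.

CRR parameters: u = e^(σ√Δt) = e^(0.25·√1) = 1.2840, d = 1/u = 0.7788
Per-period rate: rΔt = 0.02·1 = 0.02, so R = e^0.02 = 1.0202
Risk-neutral probability p = (e^0.02 − 0.7788)/(1.2840 − 0.7788) = 0.2414/0.5052 = 0.4778
Terminal stock prices: S_uu = 214.3, S_ud = 130, S_dd = 78.85
Terminal payoffs (K − S): max(-104.3, 0) = 0, max(-20, 0) = 0, max(31.15, 0) = 31.15
Node u (S = 166.9): V_u = e^(−0.02)·[0.4778·0.0000 + 0.5222·0.0000] = 0.0000
Node d (S = 101.2): V_d = e^(−0.02)·[0.4778·0.0000 + 0.5222·31.1510] = 15.9447
Node 0 (S = 130): V_0 = e^(−0.02)·[0.4778·0.0000 + 0.5222·15.9447] = 8.1613

$8.16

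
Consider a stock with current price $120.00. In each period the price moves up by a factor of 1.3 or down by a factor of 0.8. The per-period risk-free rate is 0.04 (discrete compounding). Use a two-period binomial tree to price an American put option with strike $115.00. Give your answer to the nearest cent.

$9.55

Risk-neutral probability p = (1 + 0.04 − 0.8)/(1.3 − 0.8) = 0.2400/0.5000 = 0.4800
Terminal stock prices: S_uu = 202.8, S_ud = 124.8, S_dd = 76.8
Terminal payoffs (K − S): max(-87.8, 0) = 0, max(-9.8, 0) = 0, max(38.2, 0) = 38.2
Node u (S = 156): continuation = 1/1.04·[0.4800·0.0000 + 0.5200·0.0000] = 0.0000; exercise value = 0.0000 ≤ continuation, so V_u = 0.0000
Node d (S = 96): continuation = 1/1.04·[0.4800·0.0000 + 0.5200·38.2000] = 19.1000; exercise value = 19.0000 ≤ continuation, so V_d = 19.1000
Node 0 (S = 120): continuation = 1/1.04·[0.4800·0.0000 + 0.5200·19.1000] = 9.5500; exercise value = 0.0000 ≤ continuation, so V_0 = 9.5500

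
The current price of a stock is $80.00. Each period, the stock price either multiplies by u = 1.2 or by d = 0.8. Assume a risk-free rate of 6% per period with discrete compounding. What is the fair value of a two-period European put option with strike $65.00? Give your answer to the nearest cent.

$1.50

Risk-neutral probability p = (1 + 0.06 − 0.8)/(1.2 − 0.8) = 0.2600/0.4000 = 0.6500
Terminal stock prices: S_uu = 115.2, S_ud = 76.8, S_dd = 51.2
Terminal payoffs (K − S): max(-50.2, 0) = 0, max(-11.8, 0) = 0, max(13.8, 0) = 13.8
Node u (S = 96): V_u = 1/1.06·[0.6500·0.0000 + 0.3500·0.0000] = 0.0000
Node d (S = 64): V_d = 1/1.06·[0.6500·0.0000 + 0.3500·13.8000] = 4.5566
Node 0 (S = 80): V_0 = 1/1.06·[0.6500·0.0000 + 0.3500·4.5566] = 1.5045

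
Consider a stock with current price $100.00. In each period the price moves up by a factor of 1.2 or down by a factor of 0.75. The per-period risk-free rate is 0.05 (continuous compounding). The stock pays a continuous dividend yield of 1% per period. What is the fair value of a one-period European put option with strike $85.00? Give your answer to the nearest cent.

$3.37

Per-period risk-free factor R = e^0.05 = 1.0513; dividend-adjusted growth = e^(0.05−0.01) = 1.0408.
Risk-neutral probability p = (1.0408 − 0.75)/(1.2 − 0.75) = 0.2908/0.4500 = 0.6462
Terminal stock prices: S_u = 120, S_d = 75
Terminal payoffs (K − S): max(-35, 0) = 0, max(10, 0) = 10
Node 0 (S = 100): V_0 = e^(−0.05)·[0.6462·0.0000 + 0.3538·10.0000] = 3.3650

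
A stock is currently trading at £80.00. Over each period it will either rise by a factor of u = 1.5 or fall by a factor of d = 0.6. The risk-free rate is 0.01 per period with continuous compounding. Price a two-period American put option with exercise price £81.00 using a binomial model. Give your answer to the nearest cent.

£19.97

Risk-neutral probability p = (e^0.01 − 0.6)/(1.5 − 0.6) = 0.4101/0.9000 = 0.4556
Terminal stock prices: S_uu = 180, S_ud = 72, S_dd = 28.8
Terminal payoffs (K − S): max(-99, 0) = 0, max(9, 0) = 9, max(52.2, 0) = 52.2
Node u (S = 120): continuation = e^(−0.01)·[0.4556·0.0000 + 0.5444·9.0000] = 4.8507; exercise value = 0.0000 ≤ continuation, so V_u = 4.8507
Node d (S = 48): continuation = e^(−0.01)·[0.4556·9.0000 + 0.5444·52.2000] = 32.1940; exercise value = 33.0000 > continuation, so V_d = 33.0000 (exercise)
Node 0 (S = 80): continuation = e^(−0.01)·[0.4556·4.8507 + 0.5444·33.0000] = 19.9741; exercise value = 1.0000 ≤ continuation, so V_0 = 19.9741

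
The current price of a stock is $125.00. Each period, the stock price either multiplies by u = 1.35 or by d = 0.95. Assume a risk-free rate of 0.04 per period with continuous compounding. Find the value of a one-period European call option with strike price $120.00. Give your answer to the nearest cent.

$10.63

Risk-neutral probability p = (e^0.04 − 0.95)/(1.35 − 0.95) = 0.0908/0.4000 = 0.2270
Terminal stock prices: S_u = 168.8, S_d = 118.8
Terminal payoffs (S − K): max(48.75, 0) = 48.75, max(-1.25, 0) = 0
Node 0 (S = 125): V_0 = e^(−0.04)·[0.2270·48.7500 + 0.7730·0.0000] = 10.6336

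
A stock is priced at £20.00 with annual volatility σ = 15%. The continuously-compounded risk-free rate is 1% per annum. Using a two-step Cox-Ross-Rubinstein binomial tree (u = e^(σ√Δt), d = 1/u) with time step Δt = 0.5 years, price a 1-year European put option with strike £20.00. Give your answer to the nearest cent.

£0.96

CRR parameters: u = e^(σ√Δt) = e^(0.15·√0.5) = 1.1119, d = 1/u = 0.8994
Per-period rate: rΔt = 0.01·0.5 = 0.005, so R = e^0.005 = 1.0050
Risk-neutral probability p = (e^0.005 − 0.8994)/(1.1119 − 0.8994) = 0.1056/0.2125 = 0.4971
Terminal stock prices: S_uu = 24.73, S_ud = 20, S_dd = 16.18
Terminal payoffs (K − S): max(-4.726, 0) = 0, max(0, 0) = 0, max(3.823, 0) = 3.823
Node u (S = 22.24): V_u = e^(−0.005)·[0.4971·0.0000 + 0.5029·0.0000] = 0.0000
Node d (S = 17.99): V_d = e^(−0.005)·[0.4971·0.0000 + 0.5029·3.8228] = 1.9129
Node 0 (S = 20): V_0 = e^(−0.005)·[0.4971·0.0000 + 0.5029·1.9129] = 0.9572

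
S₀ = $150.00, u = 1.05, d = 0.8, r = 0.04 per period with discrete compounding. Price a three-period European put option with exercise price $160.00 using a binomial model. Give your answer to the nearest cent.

$2.97

Risk-neutral probability p = (1 + 0.04 − 0.8)/(1.05 − 0.8) = 0.2400/0.2500 = 0.9600
Terminal stock prices: S_uuu = 173.6, S_uud = 132.3, S_udd = 100.8, S_ddd = 76.8
Terminal payoffs (K − S): max(-13.64, 0) = 0, max(27.7, 0) = 27.7, max(59.2, 0) = 59.2, max(83.2, 0) = 83.2
Node uu (S = 165.4): V_uu = 1/1.04·[0.9600·0.0000 + 0.0400·27.7000] = 1.0654
Node ud (S = 126): V_ud = 1/1.04·[0.9600·27.7000 + 0.0400·59.2000] = 27.8462
Node dd (S = 96): V_dd = 1/1.04·[0.9600·59.2000 + 0.0400·83.2000] = 57.8462
Node u (S = 157.5): V_u = 1/1.04·[0.9600·1.0654 + 0.0400·27.8462] = 2.0544
Node d (S = 120): V_d = 1/1.04·[0.9600·27.8462 + 0.0400·57.8462] = 27.9290
Node 0 (S = 150): V_0 = 1/1.04·[0.9600·2.0544 + 0.0400·27.9290] = 2.9706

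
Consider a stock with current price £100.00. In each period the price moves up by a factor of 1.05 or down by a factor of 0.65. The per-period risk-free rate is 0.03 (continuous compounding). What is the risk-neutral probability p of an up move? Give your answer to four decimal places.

p = 0.9511

Risk-neutral probability p = (e^0.03 − 0.65)/(1.05 − 0.65) = 0.3805/0.4000 = 0.9511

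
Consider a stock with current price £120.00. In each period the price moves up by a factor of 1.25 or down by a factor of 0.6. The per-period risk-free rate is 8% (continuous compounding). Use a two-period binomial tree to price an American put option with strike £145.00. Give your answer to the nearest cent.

£26.22

Risk-neutral probability p = (e^0.08 − 0.6)/(1.25 − 0.6) = 0.4833/0.6500 = 0.7435
Terminal stock prices: S_uu = 187.5, S_ud = 90, S_dd = 43.2
Terminal payoffs (K − S): max(-42.5, 0) = 0, max(55, 0) = 55, max(101.8, 0) = 101.8
Node u (S = 150): continuation = e^(−0.08)·[0.7435·0.0000 + 0.2565·55.0000] = 13.0219; exercise value = 0.0000 ≤ continuation, so V_u = 13.0219
Node d (S = 72): continuation = e^(−0.08)·[0.7435·55.0000 + 0.2565·101.8000] = 61.8519; exercise value = 73.0000 > continuation, so V_d = 73.0000 (exercise)
Node 0 (S = 120): continuation = e^(−0.08)·[0.7435·13.0219 + 0.2565·73.0000] = 26.2213; exercise value = 25.0000 ≤ continuation, so V_0 = 26.2213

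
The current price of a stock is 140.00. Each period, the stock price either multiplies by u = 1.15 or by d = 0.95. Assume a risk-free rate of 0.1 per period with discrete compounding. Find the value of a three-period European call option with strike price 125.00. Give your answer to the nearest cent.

Risk-neutral probability p = (1 + 0.1 − 0.95)/(1.15 − 0.95) = 0.1500/0.2000 = 0.7500
Terminal stock prices: S_uuu = 212.9, S_uud = 175.9, S_udd = 145.3, S_ddd = 120
Terminal payoffs (S − K): max(87.92, 0) = 87.92, max(50.89, 0) = 50.89, max(20.3, 0) = 20.3, max(-4.968, 0) = 0
Node uu (S = 185.1): V_uu = 1/1.1·[0.7500·87.9225 + 0.2500·50.8925] = 71.5136
Node ud (S = 152.9): V_ud = 1/1.1·[0.7500·50.8925 + 0.2500·20.3025] = 39.3136
Node dd (S = 126.3): V_dd = 1/1.1·[0.7500·20.3025 + 0.2500·0.0000] = 13.8426
Node u (S = 161): V_u = 1/1.1·[0.7500·71.5136 + 0.2500·39.3136] = 57.6942
Node d (S = 133): V_d = 1/1.1·[0.7500·39.3136 + 0.2500·13.8426] = 29.9508
Node 0 (S = 140): V_0 = 1/1.1·[0.7500·57.6942 + 0.2500·29.9508] = 46.1440

46.14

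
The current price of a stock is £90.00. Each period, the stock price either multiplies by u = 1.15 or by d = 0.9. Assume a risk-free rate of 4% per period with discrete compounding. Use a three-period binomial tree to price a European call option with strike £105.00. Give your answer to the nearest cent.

Risk-neutral probability p = (1 + 0.04 − 0.9)/(1.15 − 0.9) = 0.1400/0.2500 = 0.5600
Terminal stock prices: S_uuu = 136.9, S_uud = 107.1, S_udd = 83.83, S_ddd = 65.61
Terminal payoffs (S − K): max(31.88, 0) = 31.88, max(2.122, 0) = 2.122, max(-21.17, 0) = 0, max(-39.39, 0) = 0
Node uu (S = 119): V_uu = 1/1.04·[0.5600·31.8787 + 0.4400·2.1225] = 18.0635
Node ud (S = 93.15): V_ud = 1/1.04·[0.5600·2.1225 + 0.4400·0.0000] = 1.1429
Node dd (S = 72.9): V_dd = 1/1.04·[0.5600·0.0000 + 0.4400·0.0000] = 0.0000
Node u (S = 103.5): V_u = 1/1.04·[0.5600·18.0635 + 0.4400·1.1429] = 10.2100
Node d (S = 81): V_d = 1/1.04·[0.5600·1.1429 + 0.4400·0.0000] = 0.6154
Node 0 (S = 90): V_0 = 1/1.04·[0.5600·10.2100 + 0.4400·0.6154] = 5.7581

£5.76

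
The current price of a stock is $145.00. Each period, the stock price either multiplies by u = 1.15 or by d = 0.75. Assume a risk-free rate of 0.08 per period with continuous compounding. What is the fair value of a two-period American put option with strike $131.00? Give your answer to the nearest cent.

Risk-neutral probability p = (e^0.08 − 0.75)/(1.15 − 0.75) = 0.3333/0.4000 = 0.8332
Terminal stock prices: S_uu = 191.8, S_ud = 125.1, S_dd = 81.56
Terminal payoffs (K − S): max(-60.76, 0) = 0, max(5.938, 0) = 5.938, max(49.44, 0) = 49.44
Node u (S = 166.8): continuation = e^(−0.08)·[0.8332·0.0000 + 0.1668·5.9375] = 0.9141; exercise value = 0.0000 ≤ continuation, so V_u = 0.9141
Node d (S = 108.8): continuation = e^(−0.08)·[0.8332·5.9375 + 0.1668·49.4375] = 12.1782; exercise value = 22.2500 > continuation, so V_d = 22.2500 (exercise)
Node 0 (S = 145): continuation = e^(−0.08)·[0.8332·0.9141 + 0.1668·22.2500] = 4.1287; exercise value = 0.0000 ≤ continuation, so V_0 = 4.1287

$4.13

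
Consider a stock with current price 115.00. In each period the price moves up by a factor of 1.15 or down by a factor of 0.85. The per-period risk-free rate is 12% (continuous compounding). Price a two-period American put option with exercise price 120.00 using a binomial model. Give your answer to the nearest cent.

5.00

Risk-neutral probability p = (e^0.12 − 0.85)/(1.15 − 0.85) = 0.2775/0.3000 = 0.9250
Terminal stock prices: S_uu = 152.1, S_ud = 112.4, S_dd = 83.09
Terminal payoffs (K − S): max(-32.09, 0) = 0, max(7.588, 0) = 7.588, max(36.91, 0) = 36.91
Node u (S = 132.2): continuation = e^(−0.12)·[0.9250·0.0000 + 0.0750·7.5875] = 0.5048; exercise value = 0.0000 ≤ continuation, so V_u = 0.5048
Node d (S = 97.75): continuation = e^(−0.12)·[0.9250·7.5875 + 0.0750·36.9125] = 8.6805; exercise value = 22.2500 > continuation, so V_d = 22.2500 (exercise)
Node 0 (S = 115): continuation = e^(−0.12)·[0.9250·0.5048 + 0.0750·22.2500] = 1.8944; exercise value = 5.0000 > continuation, so V_0 = 5.0000 (exercise)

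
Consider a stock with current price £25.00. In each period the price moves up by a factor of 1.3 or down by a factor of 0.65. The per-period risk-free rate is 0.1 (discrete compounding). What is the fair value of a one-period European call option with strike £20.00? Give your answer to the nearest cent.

£7.87

Risk-neutral probability p = (1 + 0.1 − 0.65)/(1.3 − 0.65) = 0.4500/0.6500 = 0.6923
Terminal stock prices: S_u = 32.5, S_d = 16.25
Terminal payoffs (S − K): max(12.5, 0) = 12.5, max(-3.75, 0) = 0
Node 0 (S = 25): V_0 = 1/1.1·[0.6923·12.5000 + 0.3077·0.0000] = 7.8671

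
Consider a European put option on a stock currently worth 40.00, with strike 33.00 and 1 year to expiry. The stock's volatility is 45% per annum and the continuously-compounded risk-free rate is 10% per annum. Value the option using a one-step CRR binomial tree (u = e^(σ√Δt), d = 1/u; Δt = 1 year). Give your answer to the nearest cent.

3.37

CRR parameters: u = e^(σ√Δt) = e^(0.45·√1) = 1.5683, d = 1/u = 0.6376
Per-period rate: rΔt = 0.1·1 = 0.1, so R = e^0.1 = 1.1052
Risk-neutral probability p = (e^0.1 − 0.6376)/(1.5683 − 0.6376) = 0.4675/0.9307 = 0.5024
Terminal stock prices: S_u = 62.73, S_d = 25.51
Terminal payoffs (K − S): max(-29.73, 0) = 0, max(7.495, 0) = 7.495
Node 0 (S = 40): V_0 = e^(−0.1)·[0.5024·0.0000 + 0.4976·7.4949] = 3.3748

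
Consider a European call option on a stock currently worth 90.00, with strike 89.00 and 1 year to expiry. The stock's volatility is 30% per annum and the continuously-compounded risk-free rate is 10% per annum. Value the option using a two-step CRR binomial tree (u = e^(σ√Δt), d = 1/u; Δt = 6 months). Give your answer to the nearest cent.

CRR parameters: u = e^(σ√Δt) = e^(0.3·√0.5) = 1.2363, d = 1/u = 0.8089
Per-period rate: rΔt = 0.1·0.5 = 0.05, so R = e^0.05 = 1.0513
Risk-neutral probability p = (e^0.05 − 0.8089)/(1.2363 − 0.8089) = 0.2424/0.4275 = 0.5671
Terminal stock prices: S_uu = 137.6, S_ud = 90, S_dd = 58.88
Terminal payoffs (S − K): max(48.56, 0) = 48.56, max(1, 0) = 1, max(-30.12, 0) = 0
Node u (S = 111.3): V_u = e^(−0.05)·[0.5671·48.5619 + 0.4329·1.0000] = 26.6086
Node d (S = 72.8): V_d = e^(−0.05)·[0.5671·1.0000 + 0.4329·0.0000] = 0.5395
Node 0 (S = 90): V_0 = e^(−0.05)·[0.5671·26.6086 + 0.4329·0.5395] = 14.5762

14.58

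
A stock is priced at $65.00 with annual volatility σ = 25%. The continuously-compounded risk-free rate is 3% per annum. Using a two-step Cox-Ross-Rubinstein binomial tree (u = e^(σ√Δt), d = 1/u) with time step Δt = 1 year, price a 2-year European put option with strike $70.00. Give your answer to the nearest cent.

CRR parameters: u = e^(σ√Δt) = e^(0.25·√1) = 1.2840, d = 1/u = 0.7788
Per-period rate: rΔt = 0.03·1 = 0.03, so R = e^0.03 = 1.0305
Risk-neutral probability p = (e^0.03 − 0.7788)/(1.2840 − 0.7788) = 0.2517/0.5052 = 0.4981
Terminal stock prices: S_uu = 107.2, S_ud = 65, S_dd = 39.42
Terminal payoffs (K − S): max(-37.17, 0) = 0, max(5, 0) = 5, max(30.58, 0) = 30.58
Node u (S = 83.46): V_u = e^(−0.03)·[0.4981·0.0000 + 0.5019·5.0000] = 2.4353
Node d (S = 50.62): V_d = e^(−0.03)·[0.4981·5.0000 + 0.5019·30.5755] = 17.3091
Node 0 (S = 65): V_0 = e^(−0.03)·[0.4981·2.4353 + 0.5019·17.3091] = 9.6078

$9.61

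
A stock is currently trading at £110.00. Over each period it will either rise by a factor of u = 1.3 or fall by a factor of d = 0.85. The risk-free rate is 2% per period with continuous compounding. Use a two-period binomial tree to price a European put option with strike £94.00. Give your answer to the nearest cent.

£5.40

Risk-neutral probability p = (e^0.02 − 0.85)/(1.3 − 0.85) = 0.1702/0.4500 = 0.3782
Terminal stock prices: S_uu = 185.9, S_ud = 121.5, S_dd = 79.47
Terminal payoffs (K − S): max(-91.9, 0) = 0, max(-27.55, 0) = 0, max(14.53, 0) = 14.53
Node u (S = 143): V_u = e^(−0.02)·[0.3782·0.0000 + 0.6218·0.0000] = 0.0000
Node d (S = 93.5): V_d = e^(−0.02)·[0.3782·0.0000 + 0.6218·14.5250] = 8.8524
Node 0 (S = 110): V_0 = e^(−0.02)·[0.3782·0.0000 + 0.6218·8.8524] = 5.3952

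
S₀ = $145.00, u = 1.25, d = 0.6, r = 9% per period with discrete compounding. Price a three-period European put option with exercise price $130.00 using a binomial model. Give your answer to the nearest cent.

$7.99

Risk-neutral probability p = (1 + 0.09 − 0.6)/(1.25 − 0.6) = 0.4900/0.6500 = 0.7538
Terminal stock prices: S_uuu = 283.2, S_uud = 135.9, S_udd = 65.25, S_ddd = 31.32
Terminal payoffs (K − S): max(-153.2, 0) = 0, max(-5.938, 0) = 0, max(64.75, 0) = 64.75, max(98.68, 0) = 98.68
Node uu (S = 226.6): V_uu = 1/1.09·[0.7538·0.0000 + 0.2462·0.0000] = 0.0000
Node ud (S = 108.8): V_ud = 1/1.09·[0.7538·0.0000 + 0.2462·64.7500] = 14.6224
Node dd (S = 52.2): V_dd = 1/1.09·[0.7538·64.7500 + 0.2462·98.6800] = 67.0661
Node u (S = 181.2): V_u = 1/1.09·[0.7538·0.0000 + 0.2462·14.6224] = 3.3022
Node d (S = 87): V_d = 1/1.09·[0.7538·14.6224 + 0.2462·67.0661] = 25.2584
Node 0 (S = 145): V_0 = 1/1.09·[0.7538·3.3022 + 0.2462·25.2584] = 7.9879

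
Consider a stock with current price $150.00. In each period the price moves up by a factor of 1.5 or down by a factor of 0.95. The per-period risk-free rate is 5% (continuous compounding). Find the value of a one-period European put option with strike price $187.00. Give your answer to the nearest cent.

$34.54

Risk-neutral probability p = (e^0.05 − 0.95)/(1.5 − 0.95) = 0.1013/0.5500 = 0.1841
Terminal stock prices: S_u = 225, S_d = 142.5
Terminal payoffs (K − S): max(-38, 0) = 0, max(44.5, 0) = 44.5
Node 0 (S = 150): V_0 = e^(−0.05)·[0.1841·0.0000 + 0.8159·44.5000] = 34.5356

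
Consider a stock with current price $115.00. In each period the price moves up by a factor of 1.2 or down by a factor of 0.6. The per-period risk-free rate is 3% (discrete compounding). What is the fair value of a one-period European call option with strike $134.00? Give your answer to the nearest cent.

$2.78

Risk-neutral probability p = (1 + 0.03 − 0.6)/(1.2 − 0.6) = 0.4300/0.6000 = 0.7167
Terminal stock prices: S_u = 138, S_d = 69
Terminal payoffs (S − K): max(4, 0) = 4, max(-65, 0) = 0
Node 0 (S = 115): V_0 = 1/1.03·[0.7167·4.0000 + 0.2833·0.0000] = 2.7832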